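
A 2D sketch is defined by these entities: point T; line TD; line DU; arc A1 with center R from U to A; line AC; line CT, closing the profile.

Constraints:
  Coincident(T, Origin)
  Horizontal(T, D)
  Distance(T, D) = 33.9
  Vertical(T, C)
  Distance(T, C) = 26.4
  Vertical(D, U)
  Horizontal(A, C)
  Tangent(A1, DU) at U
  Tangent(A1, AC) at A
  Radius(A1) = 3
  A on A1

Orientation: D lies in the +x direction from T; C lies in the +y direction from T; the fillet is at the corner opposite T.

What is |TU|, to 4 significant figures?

41.19

T is at the origin; TD is horizontal with |TD| = 33.9 and D on the +x side, so D = (33.90, 0.000). T and C share the same x with |TC| = 26.4 and C on the +y side, so C = (0.000, 26.40). The virtual corner opposite T is at (33.90, 26.40). The tangent condition forces RU to be normal to DU and since A1 is tangent to AC there, RA ⟂ AC, with radius 3.0, so the center R sits 3.0 in from both sides at R = (30.90, 23.40). That places the tangent points at U = (33.90, 23.40) on DU and A = (30.90, 26.40) on AC. Then |TU| = |U − T| = 41.19.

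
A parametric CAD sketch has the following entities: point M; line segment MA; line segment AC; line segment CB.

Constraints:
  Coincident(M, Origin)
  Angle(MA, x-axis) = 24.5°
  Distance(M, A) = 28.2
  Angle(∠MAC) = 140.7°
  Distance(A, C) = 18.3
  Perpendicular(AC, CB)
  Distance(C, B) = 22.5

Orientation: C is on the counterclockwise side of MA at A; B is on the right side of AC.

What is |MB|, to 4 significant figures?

56.91

M is at the origin; MA runs at 24.5° with length 28.2, so A = 28.2·(cos 24.5°, sin 24.5°) = (25.66, 11.69). ∠MAC = 140.7°, so AC runs at 24.5° + (180° − 140.7°) = 63.80° from the x-axis; with |AC| = 18.3, C = A + 18.3·(cos 63.80°, sin 63.80°) = (33.74, 28.11). AC is perpendicular to CB; with |CB| = 22.5 on the right of AC, B = C + 22.5·(0.8973, -0.4415) = (53.93, 18.18). Then |MB| = |B − M| = 56.91.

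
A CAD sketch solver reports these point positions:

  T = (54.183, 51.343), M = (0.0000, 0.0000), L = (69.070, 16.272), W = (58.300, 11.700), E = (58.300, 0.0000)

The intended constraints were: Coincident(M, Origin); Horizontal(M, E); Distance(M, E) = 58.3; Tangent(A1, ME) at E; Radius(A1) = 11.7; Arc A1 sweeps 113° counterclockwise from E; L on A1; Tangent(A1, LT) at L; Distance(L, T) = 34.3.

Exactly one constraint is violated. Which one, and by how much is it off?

Distance(L, T) = 34.3 — off by 3.80.

M = (0.00, 0.00) ✓; M.y = 0.00, E.y = 0.00 ✓; |ME| = 58.30 ✓; ∠(WE, EM) = 90.00° ✓; |WE| = 11.70 ✓; bearing(W→L) − bearing(W→E) = 113.0° ✓; |WL| = 11.70 ✓; ∠(WL, LT) = 90.00° ✓; |LT| = 38.10 ✗.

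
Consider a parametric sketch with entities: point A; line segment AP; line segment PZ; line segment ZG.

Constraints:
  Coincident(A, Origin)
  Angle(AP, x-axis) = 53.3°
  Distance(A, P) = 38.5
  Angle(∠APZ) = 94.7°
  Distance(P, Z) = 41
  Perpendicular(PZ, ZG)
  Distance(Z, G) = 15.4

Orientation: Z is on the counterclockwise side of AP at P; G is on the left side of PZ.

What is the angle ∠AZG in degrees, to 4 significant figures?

49.01°

∠APZ = 94.7°, so PZ runs at 53.3° + (180° − 94.7°) = 138.6° from the x-axis; with |PZ| = 41.0, Z = P + 41.0·(cos 138.6°, sin 138.6°) = (-7.746, 57.98). The perpendicularity gives ZG at right angles to PZ; with |ZG| = 15.4 on the left of PZ, G = Z + 15.4·(-0.6613, -0.7501) = (-17.93, 46.43). Then cos ∠AZG = ZA·ZG / (|ZA||ZG|), giving 49.01°.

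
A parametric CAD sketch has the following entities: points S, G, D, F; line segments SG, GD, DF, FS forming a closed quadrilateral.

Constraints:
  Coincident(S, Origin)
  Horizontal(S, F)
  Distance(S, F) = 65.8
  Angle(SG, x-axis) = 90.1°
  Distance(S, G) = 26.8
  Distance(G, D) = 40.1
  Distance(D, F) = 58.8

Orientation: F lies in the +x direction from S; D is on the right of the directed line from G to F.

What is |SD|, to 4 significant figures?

14.95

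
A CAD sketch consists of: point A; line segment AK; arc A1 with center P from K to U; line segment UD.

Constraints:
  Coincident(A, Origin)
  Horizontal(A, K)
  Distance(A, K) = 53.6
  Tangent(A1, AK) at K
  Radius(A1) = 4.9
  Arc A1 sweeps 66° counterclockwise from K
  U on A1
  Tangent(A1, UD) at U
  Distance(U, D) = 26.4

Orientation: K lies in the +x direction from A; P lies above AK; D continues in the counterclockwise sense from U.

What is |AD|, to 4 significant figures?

73.93

On A1, K sits at bearing -90° from P; a 66° counterclockwise sweep puts U at bearing -24°, so U = P + 4.9·(cos -24°, sin -24°) = (58.08, 2.907). A1 meets UD tangentially, so PU is at right angles to UD, so UD runs along (−sin -24°, cos -24°); with |UD| = 26.4, D = (68.81, 27.02). Then |AD| = |D − A| = 73.93.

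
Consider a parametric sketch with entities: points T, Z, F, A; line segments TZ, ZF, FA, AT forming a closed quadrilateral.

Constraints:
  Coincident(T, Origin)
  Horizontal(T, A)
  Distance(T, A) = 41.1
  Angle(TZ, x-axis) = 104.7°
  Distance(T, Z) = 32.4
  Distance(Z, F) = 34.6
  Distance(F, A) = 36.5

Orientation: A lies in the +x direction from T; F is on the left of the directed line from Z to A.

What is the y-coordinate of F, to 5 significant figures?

33.373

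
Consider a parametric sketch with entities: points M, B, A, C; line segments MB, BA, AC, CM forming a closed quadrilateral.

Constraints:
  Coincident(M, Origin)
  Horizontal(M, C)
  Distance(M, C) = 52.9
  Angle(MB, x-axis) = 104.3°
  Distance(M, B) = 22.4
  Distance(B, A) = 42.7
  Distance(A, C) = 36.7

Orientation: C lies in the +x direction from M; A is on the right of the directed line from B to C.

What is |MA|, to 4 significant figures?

23.05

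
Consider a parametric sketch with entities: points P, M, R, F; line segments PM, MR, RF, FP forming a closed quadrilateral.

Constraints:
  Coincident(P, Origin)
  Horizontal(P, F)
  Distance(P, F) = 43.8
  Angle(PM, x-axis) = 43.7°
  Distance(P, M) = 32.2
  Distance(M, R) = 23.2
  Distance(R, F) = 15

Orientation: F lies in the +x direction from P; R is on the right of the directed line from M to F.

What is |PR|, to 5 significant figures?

28.804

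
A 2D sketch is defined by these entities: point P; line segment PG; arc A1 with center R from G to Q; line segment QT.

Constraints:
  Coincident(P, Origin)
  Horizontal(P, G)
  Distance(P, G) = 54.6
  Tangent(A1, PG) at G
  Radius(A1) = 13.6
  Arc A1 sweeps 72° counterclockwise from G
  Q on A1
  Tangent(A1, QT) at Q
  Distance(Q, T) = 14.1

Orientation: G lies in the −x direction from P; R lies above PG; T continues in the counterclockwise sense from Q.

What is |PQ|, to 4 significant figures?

42.71

P is at the origin; PG is horizontal with |PG| = 54.6 and G on the −x side, so G = (-54.60, 0.000). Tangency of A1 to PG means the radius RG is perpendicular to PG, so R = G + (0, 13.6) = (-54.60, 13.60). On A1, G sits at bearing -90° from R; a 72° counterclockwise sweep puts Q at bearing -18°, so Q = R + 13.6·(cos -18°, sin -18°) = (-41.67, 9.397). Then |PQ| = |Q − P| = 42.71.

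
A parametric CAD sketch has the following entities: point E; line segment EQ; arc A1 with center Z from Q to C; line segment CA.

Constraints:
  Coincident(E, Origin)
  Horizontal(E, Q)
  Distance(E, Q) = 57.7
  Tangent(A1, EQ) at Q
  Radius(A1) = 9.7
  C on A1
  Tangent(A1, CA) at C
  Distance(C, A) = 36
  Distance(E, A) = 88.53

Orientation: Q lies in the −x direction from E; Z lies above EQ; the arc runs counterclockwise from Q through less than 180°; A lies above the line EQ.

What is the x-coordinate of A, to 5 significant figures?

-78.730

E is at the origin; EQ is horizontal with |EQ| = 57.7 and Q on the −x side, so Q = (-57.700, 0.0000). A1 meets EQ tangentially, so ZQ is at right angles to EQ, so Z = Q + (0, 9.7) = (-57.700, 9.7000). Since ZC ⟂ CA (tangency), |ZA| = √(9.7² + 36.0²) = 37.284 regardless of where C sits on A1. So A lies on both circle(E, 88.53) and circle(Z, 37.284); the above-EQ intersection is A = (-78.730, 40.487). C is the foot of the tangent from A: C = (-51.389, 17.067).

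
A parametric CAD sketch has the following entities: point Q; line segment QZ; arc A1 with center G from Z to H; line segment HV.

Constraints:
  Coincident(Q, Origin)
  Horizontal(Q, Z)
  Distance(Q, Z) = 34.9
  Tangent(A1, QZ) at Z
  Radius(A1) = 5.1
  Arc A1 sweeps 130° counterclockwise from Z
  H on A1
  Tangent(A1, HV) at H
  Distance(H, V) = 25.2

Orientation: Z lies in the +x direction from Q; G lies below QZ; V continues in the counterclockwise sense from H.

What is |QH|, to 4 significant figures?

32.11

Since A1 is tangent to QZ there, GZ ⟂ QZ, so G = Z + (0, -5.1) = (34.90, -5.100). On A1, Z sits at bearing 90° from G; a 130° counterclockwise sweep puts H at bearing 220°, so H = G + 5.1·(cos 220°, sin 220°) = (30.99, -8.378). Then |QH| = |H − Q| = 32.11.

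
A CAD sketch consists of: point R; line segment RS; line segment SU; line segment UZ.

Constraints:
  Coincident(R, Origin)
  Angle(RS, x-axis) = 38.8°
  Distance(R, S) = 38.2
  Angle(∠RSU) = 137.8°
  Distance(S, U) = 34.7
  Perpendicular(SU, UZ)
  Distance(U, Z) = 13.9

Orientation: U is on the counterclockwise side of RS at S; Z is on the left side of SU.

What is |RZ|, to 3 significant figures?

64.1

∠RSU = 137.8°, so SU runs at 38.8° + (180° − 137.8°) = 81.0° from the x-axis; with |SU| = 34.7, U = S + 34.7·(cos 81.0°, sin 81.0°) = (35.2, 58.2). SU ⟂ UZ; with |UZ| = 13.9 on the left of SU, Z = U + 13.9·(-0.988, 0.156) = (21.5, 60.4). Then |RZ| = |Z − R| = 64.1.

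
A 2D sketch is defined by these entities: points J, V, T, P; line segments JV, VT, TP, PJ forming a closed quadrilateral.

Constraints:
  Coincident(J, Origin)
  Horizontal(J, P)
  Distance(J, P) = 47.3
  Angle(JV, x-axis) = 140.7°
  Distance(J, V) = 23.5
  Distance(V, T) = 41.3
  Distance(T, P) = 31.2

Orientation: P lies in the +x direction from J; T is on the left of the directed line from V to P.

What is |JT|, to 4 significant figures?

29.99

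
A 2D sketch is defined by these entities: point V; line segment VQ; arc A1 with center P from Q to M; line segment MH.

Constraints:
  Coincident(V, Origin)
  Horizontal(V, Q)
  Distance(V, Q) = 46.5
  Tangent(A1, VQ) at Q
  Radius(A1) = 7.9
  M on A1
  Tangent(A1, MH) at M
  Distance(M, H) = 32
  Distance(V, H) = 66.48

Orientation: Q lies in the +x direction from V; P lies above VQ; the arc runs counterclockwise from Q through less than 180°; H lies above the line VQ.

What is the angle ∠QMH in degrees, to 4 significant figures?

133.7°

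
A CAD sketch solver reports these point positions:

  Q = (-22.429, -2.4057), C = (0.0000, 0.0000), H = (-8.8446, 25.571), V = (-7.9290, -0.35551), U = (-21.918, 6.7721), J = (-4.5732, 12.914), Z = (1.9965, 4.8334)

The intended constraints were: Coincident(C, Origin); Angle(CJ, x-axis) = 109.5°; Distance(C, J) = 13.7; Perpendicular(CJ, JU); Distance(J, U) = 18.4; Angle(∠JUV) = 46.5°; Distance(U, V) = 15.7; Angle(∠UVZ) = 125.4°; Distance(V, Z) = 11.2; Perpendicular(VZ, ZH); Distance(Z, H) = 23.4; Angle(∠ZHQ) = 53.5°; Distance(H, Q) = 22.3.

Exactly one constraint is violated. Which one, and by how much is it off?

Distance(H, Q) = 22.3 — off by 8.80.

C = (0.00, 0.00) ✓; CJ at 109.5° ✓; |CJ| = 13.70 ✓; ∠(CJ, JU) = 90.00° ✓; |JU| = 18.40 ✓; ∠JUV = 46.50° ✓; |UV| = 15.70 ✓; ∠UVZ = 125.4° ✓; |VZ| = 11.20 ✓; ∠(VZ, ZH) = 90.00° ✓; |ZH| = 23.40 ✓; ∠ZHQ = 53.50° ✓; |HQ| = 31.10 ✗.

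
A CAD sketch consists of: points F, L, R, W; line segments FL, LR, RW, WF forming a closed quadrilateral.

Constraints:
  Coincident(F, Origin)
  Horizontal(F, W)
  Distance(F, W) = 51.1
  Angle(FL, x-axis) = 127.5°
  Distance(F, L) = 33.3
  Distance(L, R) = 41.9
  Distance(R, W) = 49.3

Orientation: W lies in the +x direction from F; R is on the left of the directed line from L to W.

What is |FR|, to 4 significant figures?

43.09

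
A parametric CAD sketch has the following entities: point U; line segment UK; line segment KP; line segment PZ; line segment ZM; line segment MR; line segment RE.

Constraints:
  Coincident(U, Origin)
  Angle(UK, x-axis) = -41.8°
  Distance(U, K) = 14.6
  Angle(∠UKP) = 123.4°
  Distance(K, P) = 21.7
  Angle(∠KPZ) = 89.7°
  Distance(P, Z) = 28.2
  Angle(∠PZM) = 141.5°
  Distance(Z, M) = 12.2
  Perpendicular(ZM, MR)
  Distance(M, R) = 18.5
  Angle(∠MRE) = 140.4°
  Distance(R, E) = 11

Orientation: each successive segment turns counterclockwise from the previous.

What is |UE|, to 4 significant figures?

6.179

U is at the origin; UK runs at -41.8° with length 14.6, so K = (10.88, -9.731). ∠UKP = 123.4° gives KP at 14.80° from the x-axis; with |KP| = 21.7, P = (31.86, -4.188). ∠KPZ = 89.7° gives PZ at 105.1° from the x-axis; with |PZ| = 28.2, Z = (24.52, 23.04). ∠PZM = 141.5° gives ZM at 143.6° from the x-axis; with |ZM| = 12.2, M = (14.70, 30.28). ZM is perpendicular to MR, so MR runs at -126.4°; with |MR| = 18.5, R = (3.720, 15.39). ∠MRE = 140.4° gives RE at -86.80° from the x-axis; with |RE| = 11.0, E = (4.334, 4.404). Then |UE| = |E − U| = 6.179.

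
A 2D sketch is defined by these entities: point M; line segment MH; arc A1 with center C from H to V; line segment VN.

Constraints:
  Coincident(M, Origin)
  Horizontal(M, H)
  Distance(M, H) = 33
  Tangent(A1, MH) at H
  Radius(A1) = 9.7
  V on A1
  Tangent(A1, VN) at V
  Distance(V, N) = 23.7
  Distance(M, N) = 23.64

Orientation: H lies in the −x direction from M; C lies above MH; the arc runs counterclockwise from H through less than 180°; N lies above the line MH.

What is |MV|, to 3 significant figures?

25.9

Checks: |CV| = 9.700 ✓; ∠(CV, VN) = 90.00° ✓; |VN| = 23.70 ✓; |MN| = 23.64 ✓.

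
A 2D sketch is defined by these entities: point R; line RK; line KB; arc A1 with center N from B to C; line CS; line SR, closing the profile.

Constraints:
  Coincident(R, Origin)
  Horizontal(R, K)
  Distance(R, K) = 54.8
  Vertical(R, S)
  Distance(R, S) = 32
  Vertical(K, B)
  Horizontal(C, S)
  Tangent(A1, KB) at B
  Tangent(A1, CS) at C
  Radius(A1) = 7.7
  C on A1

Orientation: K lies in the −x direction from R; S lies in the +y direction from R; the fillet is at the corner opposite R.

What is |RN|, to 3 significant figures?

53.0

R and S share the same x with |RS| = 32.0 and S on the +y side, so S = (0.00, 32.0). The virtual corner opposite R is at (-54.8, 32.0). Tangency of A1 to KB means the radius NB is perpendicular to KB and tangency of A1 to CS means the radius NC is perpendicular to CS, with radius 7.7, so the center N sits 7.7 in from both sides at N = (-47.1, 24.3). Then |RN| = |N − R| = 53.0.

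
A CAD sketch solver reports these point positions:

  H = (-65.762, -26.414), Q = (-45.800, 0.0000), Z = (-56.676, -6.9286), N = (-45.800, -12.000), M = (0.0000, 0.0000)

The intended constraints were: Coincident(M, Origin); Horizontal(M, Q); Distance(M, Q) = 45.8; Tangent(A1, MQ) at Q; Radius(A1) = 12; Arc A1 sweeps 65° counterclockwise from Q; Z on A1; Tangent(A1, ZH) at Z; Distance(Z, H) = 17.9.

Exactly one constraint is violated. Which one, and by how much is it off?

Distance(Z, H) = 17.9 — off by 3.60.

M = (0.00, 0.00) ✓; M.y = 0.00, Q.y = 0.00 ✓; |MQ| = 45.80 ✓; ∠(NQ, QM) = 90.00° ✓; |NQ| = 12.00 ✓; bearing(N→Z) − bearing(N→Q) = 65.00° ✓; |NZ| = 12.00 ✓; ∠(NZ, ZH) = 90.00° ✓; |ZH| = 21.50 ✗.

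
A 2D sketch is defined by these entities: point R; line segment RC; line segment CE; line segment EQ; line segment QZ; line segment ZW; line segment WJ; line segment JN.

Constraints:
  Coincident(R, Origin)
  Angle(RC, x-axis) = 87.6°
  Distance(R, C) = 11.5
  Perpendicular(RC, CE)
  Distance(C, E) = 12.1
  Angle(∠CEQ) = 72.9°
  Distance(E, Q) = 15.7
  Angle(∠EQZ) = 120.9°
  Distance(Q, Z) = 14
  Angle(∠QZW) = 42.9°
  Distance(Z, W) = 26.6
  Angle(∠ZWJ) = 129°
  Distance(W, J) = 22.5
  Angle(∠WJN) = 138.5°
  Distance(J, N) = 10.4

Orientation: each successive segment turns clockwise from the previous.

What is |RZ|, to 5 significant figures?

9.1772

R is at the origin; RC runs at 87.6° with length 11.5, so C = (0.48157, 11.490). The perpendicularity gives CE at right angles to RC, so CE runs at -2.4000°; with |CE| = 12.1, E = (12.571, 10.983). ∠CEQ = 72.9° gives EQ at -109.50° from the x-axis; with |EQ| = 15.7, Q = (7.3302, -3.8163). ∠EQZ = 120.9° gives QZ at -168.60° from the x-axis; with |QZ| = 14.0, Z = (-6.3936, -6.5835). Then |RZ| = |Z − R| = 9.1772.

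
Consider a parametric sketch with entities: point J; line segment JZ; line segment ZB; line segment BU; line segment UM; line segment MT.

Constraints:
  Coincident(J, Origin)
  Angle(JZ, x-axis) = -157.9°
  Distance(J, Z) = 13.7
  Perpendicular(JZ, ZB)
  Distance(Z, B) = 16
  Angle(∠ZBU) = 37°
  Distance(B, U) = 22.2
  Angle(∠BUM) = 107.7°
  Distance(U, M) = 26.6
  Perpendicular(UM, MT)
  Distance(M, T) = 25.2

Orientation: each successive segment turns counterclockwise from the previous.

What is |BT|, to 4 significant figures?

33.59

J is at the origin; JZ runs at -157.9° with length 13.7, so Z = (-12.69, -5.154). JZ is perpendicular to ZB, so ZB runs at -67.90°; with |ZB| = 16.0, B = (-6.674, -19.98). ∠ZBU = 37.0° gives BU at 75.10° from the x-axis; with |BU| = 22.2, U = (-0.9655, 1.475). ∠BUM = 107.7° gives UM at 147.4° from the x-axis; with |UM| = 26.6, M = (-23.37, 15.81). UM is perpendicular to MT, so MT runs at -122.6°; with |MT| = 25.2, T = (-36.95, -5.424). Then |BT| = |T − B| = 33.59.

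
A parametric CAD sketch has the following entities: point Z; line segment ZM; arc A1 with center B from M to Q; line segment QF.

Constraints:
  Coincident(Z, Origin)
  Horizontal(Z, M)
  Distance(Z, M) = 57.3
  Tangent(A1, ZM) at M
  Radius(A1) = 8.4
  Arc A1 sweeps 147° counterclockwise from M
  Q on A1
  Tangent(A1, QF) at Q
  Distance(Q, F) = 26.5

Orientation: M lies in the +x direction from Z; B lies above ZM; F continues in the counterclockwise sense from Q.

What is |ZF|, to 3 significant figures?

49.6

Z is at the origin; Z and M share the same y with |ZM| = 57.3 and M on the +x side, so M = (57.3, 0.00). Tangency of A1 to ZM means the radius BM is perpendicular to ZM, so B = M + (0, 8.4) = (57.3, 8.40). On A1, M sits at bearing -90° from B; a 147° counterclockwise sweep puts Q at bearing 57°, so Q = B + 8.4·(cos 57°, sin 57°) = (61.9, 15.4). A1 meets QF tangentially, so BQ is at right angles to QF, so QF runs along (−sin 57°, cos 57°); with |QF| = 26.5, F = (39.7, 29.9). Then |ZF| = |F − Z| = 49.6.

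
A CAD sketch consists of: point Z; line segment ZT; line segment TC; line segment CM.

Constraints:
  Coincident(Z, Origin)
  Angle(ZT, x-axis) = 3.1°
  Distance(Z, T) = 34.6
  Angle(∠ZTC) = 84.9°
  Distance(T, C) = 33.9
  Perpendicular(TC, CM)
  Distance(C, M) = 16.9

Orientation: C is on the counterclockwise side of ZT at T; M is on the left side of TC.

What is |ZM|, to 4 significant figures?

35.48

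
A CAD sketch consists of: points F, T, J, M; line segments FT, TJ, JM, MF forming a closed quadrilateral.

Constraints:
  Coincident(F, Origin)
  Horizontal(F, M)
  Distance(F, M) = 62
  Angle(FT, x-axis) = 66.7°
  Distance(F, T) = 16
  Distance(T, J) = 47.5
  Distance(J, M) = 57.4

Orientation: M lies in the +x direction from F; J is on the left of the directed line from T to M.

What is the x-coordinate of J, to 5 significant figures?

36.468

F is at the origin; F and M share the same y with |FM| = 62.0 and M in +x, so M = (62.0, 0). FT runs at 66.7° with |FT| = 16.0, so T = (6.3287, 14.695). J is determined by |TJ| = 47.5 and |JM| = 57.4 together: it lies at the intersection of circle(T, 47.5) and circle(M, 57.4). With |TM| = 57.578, the foot of the radical line on TM is 19.771 from T and the perpendicular offset is √(47.5² − 19.771²) = 43.190. Taking the left-of-TM solution: J = (36.468, 51.409).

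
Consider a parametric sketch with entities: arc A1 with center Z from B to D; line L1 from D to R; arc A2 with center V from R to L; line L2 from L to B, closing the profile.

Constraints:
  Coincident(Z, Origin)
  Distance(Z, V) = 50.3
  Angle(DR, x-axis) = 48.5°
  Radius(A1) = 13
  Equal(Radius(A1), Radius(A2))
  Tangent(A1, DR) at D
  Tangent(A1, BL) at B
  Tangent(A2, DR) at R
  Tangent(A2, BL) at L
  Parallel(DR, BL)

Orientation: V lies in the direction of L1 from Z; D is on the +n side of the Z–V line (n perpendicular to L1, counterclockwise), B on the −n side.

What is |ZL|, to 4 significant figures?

51.95

The slot axis is L1's direction at 48.5°, so u = (cos 48.5°, sin 48.5°) = (0.6626, 0.7490) and n = (−sin 48.5°, cos 48.5°) = (-0.7490, 0.6626). Z is at the origin and V lies 50.3 along u from Z, so V = 50.3·u = (33.33, 37.67). Tangency of A1 to both parallel lines with radius 13.0 puts D and B at Z ± 13.0·n: D = (-9.736, 8.614), B = (9.736, -8.614). Equal radii place R and L the same way about V: R = V + 13.0·n = (23.59, 46.29), L = V − 13.0·n = (43.07, 29.06). Then |ZL| = |L − Z| = 51.95.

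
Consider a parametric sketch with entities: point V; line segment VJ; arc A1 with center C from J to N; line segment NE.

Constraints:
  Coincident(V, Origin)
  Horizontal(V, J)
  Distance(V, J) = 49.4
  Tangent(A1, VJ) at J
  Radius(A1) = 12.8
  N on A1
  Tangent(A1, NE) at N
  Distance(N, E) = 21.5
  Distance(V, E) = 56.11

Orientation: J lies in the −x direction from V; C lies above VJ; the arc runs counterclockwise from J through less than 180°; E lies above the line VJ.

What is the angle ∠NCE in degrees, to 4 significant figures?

59.23°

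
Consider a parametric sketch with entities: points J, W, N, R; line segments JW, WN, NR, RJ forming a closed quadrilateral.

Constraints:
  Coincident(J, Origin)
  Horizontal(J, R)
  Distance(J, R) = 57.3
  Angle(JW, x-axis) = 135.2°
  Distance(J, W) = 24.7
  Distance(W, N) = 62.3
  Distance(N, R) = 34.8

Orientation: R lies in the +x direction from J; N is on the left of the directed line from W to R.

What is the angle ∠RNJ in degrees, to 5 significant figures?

77.694°

Checks: |WN| = 62.30 ✓; |NR| = 34.80 ✓.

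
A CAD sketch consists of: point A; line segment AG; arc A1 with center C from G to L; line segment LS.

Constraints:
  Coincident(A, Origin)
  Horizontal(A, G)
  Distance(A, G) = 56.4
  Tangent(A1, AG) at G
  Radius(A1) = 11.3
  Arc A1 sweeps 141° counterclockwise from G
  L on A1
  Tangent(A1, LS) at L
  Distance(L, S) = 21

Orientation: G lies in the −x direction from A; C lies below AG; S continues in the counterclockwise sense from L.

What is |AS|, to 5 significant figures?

57.756

A is at the origin; A and G share the same y with |AG| = 56.4 and G on the −x side, so G = (-56.400, 0.0000). Tangency of A1 to AG means the radius CG is perpendicular to AG, so C = G + (0, -11.3) = (-56.400, -11.300). On A1, G sits at bearing 90° from C; a 141° counterclockwise sweep puts L at bearing 231°, so L = C + 11.3·(cos 231°, sin 231°) = (-63.511, -20.082). A1 meets LS tangentially, so CL is at right angles to LS, so LS runs along (−sin 231°, cos 231°); with |LS| = 21.0, S = (-47.191, -33.297). Then |AS| = |S − A| = 57.756.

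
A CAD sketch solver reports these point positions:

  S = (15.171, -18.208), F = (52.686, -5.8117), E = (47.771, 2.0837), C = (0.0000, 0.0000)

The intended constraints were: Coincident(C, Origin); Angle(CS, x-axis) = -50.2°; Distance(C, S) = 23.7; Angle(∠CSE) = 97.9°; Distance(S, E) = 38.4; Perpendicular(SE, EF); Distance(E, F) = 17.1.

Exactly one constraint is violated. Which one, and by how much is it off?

Distance(E, F) = 17.1 — off by 7.80.

C = (0.00, 0.00) ✓; CS at -50.20° ✓; |CS| = 23.70 ✓; ∠CSE = 97.90° ✓; |SE| = 38.40 ✓; ∠(SE, EF) = 90.00° ✓; |EF| = 9.300 ✗.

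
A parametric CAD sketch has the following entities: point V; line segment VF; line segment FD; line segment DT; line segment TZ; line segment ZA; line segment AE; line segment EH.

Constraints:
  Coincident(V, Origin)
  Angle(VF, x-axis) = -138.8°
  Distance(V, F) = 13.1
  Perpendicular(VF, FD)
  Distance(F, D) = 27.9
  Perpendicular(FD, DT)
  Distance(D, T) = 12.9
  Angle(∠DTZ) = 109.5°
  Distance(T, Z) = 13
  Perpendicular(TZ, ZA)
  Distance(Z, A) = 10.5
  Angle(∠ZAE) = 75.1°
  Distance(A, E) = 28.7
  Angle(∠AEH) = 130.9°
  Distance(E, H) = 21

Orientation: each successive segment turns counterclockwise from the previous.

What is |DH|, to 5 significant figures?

34.128

∠ZAE = 75.1° gives AE at -53.400° from the x-axis; with |AE| = 28.7, E = (20.776, -35.969). ∠AEH = 130.9° gives EH at -4.3000° from the x-axis; with |EH| = 21.0, H = (41.717, -37.543). Then |DH| = |H − D| = 34.128.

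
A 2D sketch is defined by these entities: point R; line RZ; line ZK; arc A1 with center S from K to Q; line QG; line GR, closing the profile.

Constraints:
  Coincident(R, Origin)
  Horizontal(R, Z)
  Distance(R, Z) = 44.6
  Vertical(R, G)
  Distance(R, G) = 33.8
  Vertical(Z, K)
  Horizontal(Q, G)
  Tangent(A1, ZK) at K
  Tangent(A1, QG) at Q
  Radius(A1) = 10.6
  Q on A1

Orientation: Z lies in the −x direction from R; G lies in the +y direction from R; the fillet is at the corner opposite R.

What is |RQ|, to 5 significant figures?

47.942

R is at the origin; RZ is horizontal with |RZ| = 44.6 and Z on the −x side, so Z = (-44.600, 0.0000). RG is vertical with |RG| = 33.8 and G on the +y side, so G = (0.0000, 33.800). The virtual corner opposite R is at (-44.600, 33.800). Tangency of A1 to ZK means the radius SK is perpendicular to ZK and tangency of A1 to QG means the radius SQ is perpendicular to QG, with radius 10.6, so the center S sits 10.6 in from both sides at S = (-34.000, 23.200). That places the tangent points at K = (-44.600, 23.200) on ZK and Q = (-34.000, 33.800) on QG. Then |RQ| = |Q − R| = 47.942.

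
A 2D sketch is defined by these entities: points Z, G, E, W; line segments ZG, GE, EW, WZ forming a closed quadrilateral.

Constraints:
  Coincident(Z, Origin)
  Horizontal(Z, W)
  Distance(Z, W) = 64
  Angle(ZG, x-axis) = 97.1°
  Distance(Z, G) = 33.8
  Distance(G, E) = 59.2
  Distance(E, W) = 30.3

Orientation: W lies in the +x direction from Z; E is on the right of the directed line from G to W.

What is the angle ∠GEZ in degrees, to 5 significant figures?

31.609°

Checks: |GE| = 59.20 ✓; |EW| = 30.30 ✓.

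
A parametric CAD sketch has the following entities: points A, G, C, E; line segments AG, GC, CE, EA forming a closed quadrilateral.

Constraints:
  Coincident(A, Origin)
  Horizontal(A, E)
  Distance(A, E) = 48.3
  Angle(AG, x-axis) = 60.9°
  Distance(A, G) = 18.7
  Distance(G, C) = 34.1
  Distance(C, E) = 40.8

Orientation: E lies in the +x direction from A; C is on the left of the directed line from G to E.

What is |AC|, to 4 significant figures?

52.05

Checks: A = (0.00, 0.00) ✓; |GC| = 34.10 ✓; |CE| = 40.80 ✓.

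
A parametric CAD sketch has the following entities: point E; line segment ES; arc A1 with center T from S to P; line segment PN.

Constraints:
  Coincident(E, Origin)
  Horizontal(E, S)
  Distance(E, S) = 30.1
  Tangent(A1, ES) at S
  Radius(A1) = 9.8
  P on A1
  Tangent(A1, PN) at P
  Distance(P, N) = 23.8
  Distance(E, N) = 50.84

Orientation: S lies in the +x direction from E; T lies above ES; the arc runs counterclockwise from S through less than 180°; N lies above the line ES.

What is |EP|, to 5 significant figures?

41.291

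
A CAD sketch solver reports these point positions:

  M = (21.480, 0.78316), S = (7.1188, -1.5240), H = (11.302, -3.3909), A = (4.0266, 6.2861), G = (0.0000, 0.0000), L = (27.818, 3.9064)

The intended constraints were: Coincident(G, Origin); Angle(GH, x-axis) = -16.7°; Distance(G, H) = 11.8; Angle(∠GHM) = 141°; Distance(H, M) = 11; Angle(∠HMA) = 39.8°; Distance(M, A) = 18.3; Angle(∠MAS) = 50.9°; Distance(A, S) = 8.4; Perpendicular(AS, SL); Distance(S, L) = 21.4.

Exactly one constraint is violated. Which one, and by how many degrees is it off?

Perpendicular(AS, SL) — off by 6.90°.

G = (0.00, 0.00) ✓; GH at -16.70° ✓; |GH| = 11.80 ✓; ∠GHM = 141.0° ✓; |HM| = 11.00 ✓; ∠HMA = 39.80° ✓; |MA| = 18.30 ✓; ∠MAS = 50.90° ✓; |AS| = 8.400 ✓; ∠(AS, SL) = 83.10° ✗; |SL| = 21.40 ✓.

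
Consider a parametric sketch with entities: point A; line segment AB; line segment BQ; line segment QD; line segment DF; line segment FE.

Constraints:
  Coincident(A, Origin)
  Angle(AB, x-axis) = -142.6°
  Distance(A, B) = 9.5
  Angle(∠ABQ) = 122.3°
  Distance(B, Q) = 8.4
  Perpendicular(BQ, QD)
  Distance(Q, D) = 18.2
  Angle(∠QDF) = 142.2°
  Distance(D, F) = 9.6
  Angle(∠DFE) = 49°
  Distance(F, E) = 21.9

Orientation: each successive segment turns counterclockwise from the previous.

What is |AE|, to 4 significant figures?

5.004

A is at the origin; AB runs at -142.6° with length 9.5, so B = (-7.547, -5.770). ∠ABQ = 122.3° gives BQ at -84.90° from the x-axis; with |BQ| = 8.4, Q = (-6.800, -14.14). BQ is perpendicular to QD, so QD runs at 5.100°; with |QD| = 18.2, D = (11.33, -12.52). ∠QDF = 142.2° gives DF at 42.90° from the x-axis; with |DF| = 9.6, F = (18.36, -5.984). ∠DFE = 49.0° gives FE at 173.9° from the x-axis; with |FE| = 21.9, E = (-3.416, -3.657). Then |AE| = |E − A| = 5.004.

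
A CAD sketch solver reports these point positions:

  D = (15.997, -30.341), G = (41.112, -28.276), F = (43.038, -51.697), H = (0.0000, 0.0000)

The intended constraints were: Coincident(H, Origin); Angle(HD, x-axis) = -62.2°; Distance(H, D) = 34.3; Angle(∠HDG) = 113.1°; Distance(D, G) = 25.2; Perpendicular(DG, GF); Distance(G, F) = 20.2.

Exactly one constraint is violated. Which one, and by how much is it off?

Distance(G, F) = 20.2 — off by 3.30.

H = (0.00, 0.00) ✓; HD at -62.20° ✓; |HD| = 34.30 ✓; ∠HDG = 113.1° ✓; |DG| = 25.20 ✓; ∠(DG, GF) = 90.00° ✓; |GF| = 23.50 ✗.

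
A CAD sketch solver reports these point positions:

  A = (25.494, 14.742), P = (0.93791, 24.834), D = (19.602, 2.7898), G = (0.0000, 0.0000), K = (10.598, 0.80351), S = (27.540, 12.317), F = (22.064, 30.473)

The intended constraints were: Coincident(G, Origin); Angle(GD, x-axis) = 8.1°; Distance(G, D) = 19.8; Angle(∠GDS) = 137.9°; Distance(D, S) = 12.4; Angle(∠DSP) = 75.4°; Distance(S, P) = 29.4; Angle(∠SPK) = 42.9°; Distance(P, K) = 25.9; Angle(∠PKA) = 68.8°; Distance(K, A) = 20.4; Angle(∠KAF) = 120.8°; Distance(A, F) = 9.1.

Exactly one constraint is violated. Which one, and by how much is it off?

Distance(A, F) = 9.1 — off by 7.00.

G = (0.00, 0.00) ✓; GD at 8.100° ✓; |GD| = 19.80 ✓; ∠GDS = 137.9° ✓; |DS| = 12.40 ✓; ∠DSP = 75.40° ✓; |SP| = 29.40 ✓; ∠SPK = 42.90° ✓; |PK| = 25.90 ✓; ∠PKA = 68.80° ✓; |KA| = 20.40 ✓; ∠KAF = 120.8° ✓; |AF| = 16.10 ✗.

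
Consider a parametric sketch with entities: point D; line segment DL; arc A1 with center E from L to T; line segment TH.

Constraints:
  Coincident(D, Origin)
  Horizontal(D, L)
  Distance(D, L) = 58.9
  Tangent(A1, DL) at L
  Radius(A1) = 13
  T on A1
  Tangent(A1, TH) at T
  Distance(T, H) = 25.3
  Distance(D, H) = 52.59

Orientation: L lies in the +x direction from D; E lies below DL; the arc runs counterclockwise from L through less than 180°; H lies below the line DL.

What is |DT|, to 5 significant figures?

47.329

D is at the origin; DL is horizontal with |DL| = 58.9 and L on the +x side, so L = (58.900, 0.0000). The tangent condition forces EL to be normal to DL, so E = L + (0, -13) = (58.900, -13.000). Since ET ⟂ TH (tangency), |EH| = √(13.0² + 25.3²) = 28.445 regardless of where T sits on A1. So H lies on both circle(D, 52.59) and circle(E, 28.445); the below-DL intersection is H = (39.944, -34.208). T is the foot of the tangent from H: T = (46.320, -9.7242).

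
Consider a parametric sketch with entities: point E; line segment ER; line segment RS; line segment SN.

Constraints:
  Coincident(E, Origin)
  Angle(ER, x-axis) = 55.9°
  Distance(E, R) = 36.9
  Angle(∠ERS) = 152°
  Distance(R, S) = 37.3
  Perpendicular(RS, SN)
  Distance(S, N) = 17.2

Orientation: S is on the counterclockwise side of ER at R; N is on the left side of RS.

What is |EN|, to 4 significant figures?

69.88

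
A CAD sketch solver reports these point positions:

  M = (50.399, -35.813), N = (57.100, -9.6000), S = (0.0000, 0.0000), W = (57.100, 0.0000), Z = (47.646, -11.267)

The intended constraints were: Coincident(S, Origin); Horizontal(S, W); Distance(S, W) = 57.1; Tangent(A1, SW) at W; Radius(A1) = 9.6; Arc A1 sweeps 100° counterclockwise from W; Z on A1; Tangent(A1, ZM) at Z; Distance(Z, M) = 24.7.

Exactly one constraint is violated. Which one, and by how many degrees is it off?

Tangent(A1, ZM) at Z — off by 3.60°.

S = (0.00, 0.00) ✓; S.y = 0.00, W.y = 0.00 ✓; |SW| = 57.10 ✓; ∠(NW, WS) = 90.00° ✓; |NW| = 9.600 ✓; bearing(N→Z) − bearing(N→W) = 100.0° ✓; |NZ| = 9.600 ✓; ∠(NZ, ZM) = 93.60° ✗; |ZM| = 24.70 ✓.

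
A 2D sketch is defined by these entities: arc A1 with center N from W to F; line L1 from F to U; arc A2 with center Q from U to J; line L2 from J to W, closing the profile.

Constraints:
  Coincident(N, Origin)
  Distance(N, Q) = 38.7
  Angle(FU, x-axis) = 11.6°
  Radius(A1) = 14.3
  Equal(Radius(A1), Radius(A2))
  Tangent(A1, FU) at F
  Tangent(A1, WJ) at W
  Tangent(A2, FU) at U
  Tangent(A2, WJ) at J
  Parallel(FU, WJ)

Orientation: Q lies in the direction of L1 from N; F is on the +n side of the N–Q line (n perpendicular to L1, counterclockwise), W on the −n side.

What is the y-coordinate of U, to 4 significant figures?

21.79

Tangency of A1 to both parallel lines with radius 14.3 puts F and W at N ± 14.3·n: F = (-2.875, 14.01), W = (2.875, -14.01). Equal radii place U and J the same way about Q: U = Q + 14.3·n = (35.03, 21.79), J = Q − 14.3·n = (40.78, -6.226). So U.y = 21.79.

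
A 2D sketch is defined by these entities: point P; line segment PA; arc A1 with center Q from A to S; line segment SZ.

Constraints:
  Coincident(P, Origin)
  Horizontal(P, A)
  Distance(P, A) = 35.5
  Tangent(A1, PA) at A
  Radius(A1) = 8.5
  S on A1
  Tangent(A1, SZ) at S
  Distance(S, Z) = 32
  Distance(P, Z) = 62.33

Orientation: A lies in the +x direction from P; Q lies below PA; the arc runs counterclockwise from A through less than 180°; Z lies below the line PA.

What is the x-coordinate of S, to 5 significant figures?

28.844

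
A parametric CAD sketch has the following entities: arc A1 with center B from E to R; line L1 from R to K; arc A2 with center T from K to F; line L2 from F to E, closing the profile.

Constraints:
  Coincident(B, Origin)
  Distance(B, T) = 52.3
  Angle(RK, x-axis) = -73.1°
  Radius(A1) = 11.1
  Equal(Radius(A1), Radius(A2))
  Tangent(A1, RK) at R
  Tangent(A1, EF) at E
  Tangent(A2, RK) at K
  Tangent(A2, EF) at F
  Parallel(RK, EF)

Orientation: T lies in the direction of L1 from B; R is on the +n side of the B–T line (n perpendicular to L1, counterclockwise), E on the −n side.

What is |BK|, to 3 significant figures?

53.5

Tangency of A1 to both parallel lines with radius 11.1 puts R and E at B ± 11.1·n: R = (10.6, 3.23), E = (-10.6, -3.23). Equal radii place K and F the same way about T: K = T + 11.1·n = (25.8, -46.8), F = T − 11.1·n = (4.58, -53.3). Then |BK| = |K − B| = 53.5.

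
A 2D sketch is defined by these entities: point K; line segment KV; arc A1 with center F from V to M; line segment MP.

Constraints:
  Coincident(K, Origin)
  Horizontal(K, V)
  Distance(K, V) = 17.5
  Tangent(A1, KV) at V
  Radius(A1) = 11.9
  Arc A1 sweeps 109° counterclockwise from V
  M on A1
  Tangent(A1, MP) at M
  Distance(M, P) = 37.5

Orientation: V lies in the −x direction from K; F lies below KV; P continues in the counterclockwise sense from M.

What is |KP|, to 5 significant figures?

53.836

K is at the origin; K and V share the same y with |KV| = 17.5 and V on the −x side, so V = (-17.500, 0.0000). Since A1 is tangent to KV there, FV ⟂ KV, so F = V + (0, -11.9) = (-17.500, -11.900). On A1, V sits at bearing 90° from F; a 109° counterclockwise sweep puts M at bearing 199°, so M = F + 11.9·(cos 199°, sin 199°) = (-28.752, -15.774). Tangency of A1 to MP means the radius FM is perpendicular to MP, so MP runs along (−sin 199°, cos 199°); with |MP| = 37.5, P = (-16.543, -51.231). Then |KP| = |P − K| = 53.836.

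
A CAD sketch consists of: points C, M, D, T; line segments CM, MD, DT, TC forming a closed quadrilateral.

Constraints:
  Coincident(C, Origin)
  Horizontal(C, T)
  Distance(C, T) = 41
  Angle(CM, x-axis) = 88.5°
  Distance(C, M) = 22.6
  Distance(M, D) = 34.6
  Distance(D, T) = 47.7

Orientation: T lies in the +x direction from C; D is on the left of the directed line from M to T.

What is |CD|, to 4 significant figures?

52.65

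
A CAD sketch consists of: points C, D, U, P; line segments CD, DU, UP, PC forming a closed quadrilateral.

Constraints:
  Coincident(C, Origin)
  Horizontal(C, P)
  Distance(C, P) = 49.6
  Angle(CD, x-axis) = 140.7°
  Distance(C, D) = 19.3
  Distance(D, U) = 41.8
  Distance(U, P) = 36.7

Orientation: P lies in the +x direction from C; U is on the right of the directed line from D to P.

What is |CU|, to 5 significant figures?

22.528

C is at the origin; CP is horizontal with |CP| = 49.6 and P in +x, so P = (49.6, 0). CD runs at 140.7° with |CD| = 19.3, so D = (-14.935, 12.224). U is determined by |DU| = 41.8 and |UP| = 36.7 together: it lies at the intersection of circle(D, 41.8) and circle(P, 36.7). With |DP| = 65.683, the foot of the radical line on DP is 35.889 from D and the perpendicular offset is √(41.8² − 35.889²) = 21.430. Taking the right-of-DP solution: U = (16.339, -15.510).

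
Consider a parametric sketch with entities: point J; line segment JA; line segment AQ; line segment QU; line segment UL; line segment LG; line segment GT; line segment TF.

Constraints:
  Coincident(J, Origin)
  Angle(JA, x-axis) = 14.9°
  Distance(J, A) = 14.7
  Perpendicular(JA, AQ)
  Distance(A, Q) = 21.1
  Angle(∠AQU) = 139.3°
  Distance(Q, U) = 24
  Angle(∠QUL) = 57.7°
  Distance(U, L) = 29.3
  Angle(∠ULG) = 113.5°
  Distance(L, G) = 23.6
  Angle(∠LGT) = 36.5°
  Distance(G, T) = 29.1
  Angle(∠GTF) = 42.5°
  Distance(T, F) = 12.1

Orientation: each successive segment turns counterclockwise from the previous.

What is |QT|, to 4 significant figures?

13.21

J is at the origin; JA runs at 14.9° with length 14.7, so A = (14.21, 3.780). The perpendicularity gives AQ at right angles to JA, so AQ runs at 104.9°; with |AQ| = 21.1, Q = (8.780, 24.17). ∠AQU = 139.3° gives QU at 145.6° from the x-axis; with |QU| = 24.0, U = (-11.02, 37.73). ∠QUL = 57.7° gives UL at -92.10° from the x-axis; with |UL| = 29.3, L = (-12.10, 8.449). ∠ULG = 113.5° gives LG at -25.60° from the x-axis; with |LG| = 23.6, G = (9.187, -1.748). ∠LGT = 36.5° gives GT at 117.9° from the x-axis; with |GT| = 29.1, T = (-4.430, 23.97). Then |QT| = |T − Q| = 13.21.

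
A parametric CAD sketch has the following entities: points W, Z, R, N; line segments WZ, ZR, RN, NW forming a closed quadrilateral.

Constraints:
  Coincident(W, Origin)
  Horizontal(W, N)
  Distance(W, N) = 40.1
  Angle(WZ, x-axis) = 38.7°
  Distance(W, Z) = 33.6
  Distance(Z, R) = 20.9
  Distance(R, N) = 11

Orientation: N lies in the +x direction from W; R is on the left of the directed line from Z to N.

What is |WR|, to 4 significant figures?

45.30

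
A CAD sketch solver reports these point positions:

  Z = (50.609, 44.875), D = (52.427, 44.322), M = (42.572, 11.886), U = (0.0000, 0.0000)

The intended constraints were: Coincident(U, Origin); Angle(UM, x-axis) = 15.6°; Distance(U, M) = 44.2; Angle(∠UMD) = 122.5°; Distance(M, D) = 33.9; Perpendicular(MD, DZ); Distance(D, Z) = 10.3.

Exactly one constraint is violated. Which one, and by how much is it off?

Distance(D, Z) = 10.3 — off by 8.40.

U = (0.00, 0.00) ✓; UM at 15.60° ✓; |UM| = 44.20 ✓; ∠UMD = 122.5° ✓; |MD| = 33.90 ✓; ∠(MD, DZ) = 89.98° ✓; |DZ| = 1.900 ✗.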